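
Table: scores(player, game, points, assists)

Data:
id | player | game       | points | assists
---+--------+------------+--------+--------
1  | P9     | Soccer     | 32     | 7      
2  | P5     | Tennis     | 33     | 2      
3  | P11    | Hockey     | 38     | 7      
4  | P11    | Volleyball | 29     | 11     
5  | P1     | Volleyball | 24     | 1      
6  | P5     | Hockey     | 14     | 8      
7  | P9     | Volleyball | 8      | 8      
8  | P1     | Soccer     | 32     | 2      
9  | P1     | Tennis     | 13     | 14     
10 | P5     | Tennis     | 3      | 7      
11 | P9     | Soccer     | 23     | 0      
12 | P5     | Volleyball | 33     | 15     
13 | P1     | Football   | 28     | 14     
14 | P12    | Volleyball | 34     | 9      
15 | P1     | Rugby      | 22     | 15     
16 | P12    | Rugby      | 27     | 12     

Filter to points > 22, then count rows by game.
SELECT game, COUNT(*)
FROM scores
WHERE points > 22
GROUP BY game

Note: WHERE filters rows before grouping.

Result:
  Football: 1
  Hockey: 1
  Rugby: 1
  Soccer: 3
  Tennis: 1
  Volleyball: 4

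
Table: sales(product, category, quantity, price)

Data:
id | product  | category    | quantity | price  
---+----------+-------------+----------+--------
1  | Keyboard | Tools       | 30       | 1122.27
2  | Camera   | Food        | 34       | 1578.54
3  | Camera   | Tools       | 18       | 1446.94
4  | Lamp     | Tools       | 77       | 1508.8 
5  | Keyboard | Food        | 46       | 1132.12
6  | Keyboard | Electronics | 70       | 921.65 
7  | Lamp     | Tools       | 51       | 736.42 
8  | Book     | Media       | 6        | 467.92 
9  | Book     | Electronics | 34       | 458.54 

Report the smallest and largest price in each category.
SELECT category, MIN(price), MAX(price)
FROM sales
GROUP BY category

Result:
  Electronics: min=458.54, max=921.65
  Food: min=1132.12, max=1578.54
  Media: min=467.92, max=467.92
  Tools: min=736.42, max=1508.80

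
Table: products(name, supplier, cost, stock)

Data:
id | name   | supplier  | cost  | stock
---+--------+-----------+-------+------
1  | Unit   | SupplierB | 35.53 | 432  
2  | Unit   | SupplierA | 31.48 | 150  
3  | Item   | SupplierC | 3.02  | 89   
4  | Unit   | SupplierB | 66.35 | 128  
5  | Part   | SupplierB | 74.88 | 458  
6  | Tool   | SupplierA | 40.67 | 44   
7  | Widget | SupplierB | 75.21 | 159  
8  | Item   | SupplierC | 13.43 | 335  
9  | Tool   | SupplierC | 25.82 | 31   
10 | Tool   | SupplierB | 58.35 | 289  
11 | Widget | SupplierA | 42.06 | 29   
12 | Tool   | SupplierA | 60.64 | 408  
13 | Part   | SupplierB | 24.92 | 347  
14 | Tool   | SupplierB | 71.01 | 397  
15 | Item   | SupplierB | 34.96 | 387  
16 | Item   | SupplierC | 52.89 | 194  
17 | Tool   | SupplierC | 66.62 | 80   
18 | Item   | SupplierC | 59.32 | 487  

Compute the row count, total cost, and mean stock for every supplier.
SELECT supplier,
       COUNT(*) as cnt,
       SUM(cost) as total_cost,
       AVG(stock) as avg_stock
FROM products
GROUP BY supplier

Result:
  SupplierA: 4 records, 174.85 total cost, 157.75 avg stock
  SupplierB: 8 records, 441.21 total cost, 324.63 avg stock
  SupplierC: 6 records, 221.10 total cost, 202.67 avg stock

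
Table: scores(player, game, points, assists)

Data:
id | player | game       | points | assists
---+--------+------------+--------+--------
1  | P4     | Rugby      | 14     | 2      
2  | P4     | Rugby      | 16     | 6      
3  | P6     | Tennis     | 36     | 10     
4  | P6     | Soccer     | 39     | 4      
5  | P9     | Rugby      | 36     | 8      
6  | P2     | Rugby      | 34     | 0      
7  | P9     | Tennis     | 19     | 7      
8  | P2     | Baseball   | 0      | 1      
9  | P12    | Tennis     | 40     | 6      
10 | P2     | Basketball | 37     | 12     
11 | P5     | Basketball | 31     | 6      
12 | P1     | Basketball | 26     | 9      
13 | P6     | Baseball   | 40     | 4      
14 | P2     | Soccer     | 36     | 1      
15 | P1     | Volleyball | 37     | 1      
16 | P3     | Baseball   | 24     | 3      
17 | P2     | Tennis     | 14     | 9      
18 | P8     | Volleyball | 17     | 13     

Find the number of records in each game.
SELECT game, COUNT(*) as count
FROM scores
GROUP BY game

Result:
  Baseball: 3
  Basketball: 3
  Rugby: 4
  Soccer: 2
  Tennis: 4
  Volleyball: 2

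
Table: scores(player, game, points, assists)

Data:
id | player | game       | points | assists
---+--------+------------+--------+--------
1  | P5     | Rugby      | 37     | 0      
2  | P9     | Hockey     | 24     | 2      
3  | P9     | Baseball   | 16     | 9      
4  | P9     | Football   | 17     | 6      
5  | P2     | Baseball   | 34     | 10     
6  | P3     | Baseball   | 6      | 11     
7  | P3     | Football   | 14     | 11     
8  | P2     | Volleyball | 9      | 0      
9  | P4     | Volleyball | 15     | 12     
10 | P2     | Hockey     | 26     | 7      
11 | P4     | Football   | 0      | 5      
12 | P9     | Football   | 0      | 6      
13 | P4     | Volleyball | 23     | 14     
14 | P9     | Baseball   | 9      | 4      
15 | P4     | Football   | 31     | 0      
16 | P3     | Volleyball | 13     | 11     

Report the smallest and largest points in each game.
SELECT game, MIN(points), MAX(points)
FROM scores
GROUP BY game

Result:
  Baseball: min=6, max=34
  Football: min=0, max=31
  Hockey: min=24, max=26
  Rugby: min=37, max=37
  Volleyball: min=9, max=23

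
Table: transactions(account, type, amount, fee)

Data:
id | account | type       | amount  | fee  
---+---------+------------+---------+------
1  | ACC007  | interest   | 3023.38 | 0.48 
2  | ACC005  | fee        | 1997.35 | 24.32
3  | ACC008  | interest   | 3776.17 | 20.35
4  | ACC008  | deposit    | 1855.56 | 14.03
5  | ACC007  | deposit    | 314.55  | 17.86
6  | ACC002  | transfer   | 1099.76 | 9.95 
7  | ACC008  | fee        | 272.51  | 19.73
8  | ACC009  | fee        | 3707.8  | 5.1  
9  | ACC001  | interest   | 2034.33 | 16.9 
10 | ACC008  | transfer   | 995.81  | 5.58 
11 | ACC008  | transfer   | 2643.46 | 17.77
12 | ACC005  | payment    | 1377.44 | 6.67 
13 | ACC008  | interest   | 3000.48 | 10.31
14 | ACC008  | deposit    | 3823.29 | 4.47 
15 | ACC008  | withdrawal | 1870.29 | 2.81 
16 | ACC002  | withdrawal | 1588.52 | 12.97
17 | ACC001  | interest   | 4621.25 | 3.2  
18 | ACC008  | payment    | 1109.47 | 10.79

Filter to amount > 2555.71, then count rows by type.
SELECT type, COUNT(*)
FROM transactions
WHERE amount > 2555.71
GROUP BY type

Note: WHERE filters rows before grouping.

Result:
  deposit: 1
  fee: 1
  interest: 4
  transfer: 1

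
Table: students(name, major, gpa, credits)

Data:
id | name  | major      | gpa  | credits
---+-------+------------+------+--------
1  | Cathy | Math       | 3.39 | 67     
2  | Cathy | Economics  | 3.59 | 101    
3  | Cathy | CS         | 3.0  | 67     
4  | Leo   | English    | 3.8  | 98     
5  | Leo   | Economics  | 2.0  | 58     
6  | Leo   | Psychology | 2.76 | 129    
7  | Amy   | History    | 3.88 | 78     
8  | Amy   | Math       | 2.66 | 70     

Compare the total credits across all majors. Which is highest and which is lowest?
SELECT major, SUM(credits)
FROM students
GROUP BY major
ORDER BY SUM(credits)

All groups:
  CS: 67
  History: 78
  English: 98
  Psychology: 129
  Math: 137
  Economics: 159

Highest: Economics (159)
Lowest: CS (67)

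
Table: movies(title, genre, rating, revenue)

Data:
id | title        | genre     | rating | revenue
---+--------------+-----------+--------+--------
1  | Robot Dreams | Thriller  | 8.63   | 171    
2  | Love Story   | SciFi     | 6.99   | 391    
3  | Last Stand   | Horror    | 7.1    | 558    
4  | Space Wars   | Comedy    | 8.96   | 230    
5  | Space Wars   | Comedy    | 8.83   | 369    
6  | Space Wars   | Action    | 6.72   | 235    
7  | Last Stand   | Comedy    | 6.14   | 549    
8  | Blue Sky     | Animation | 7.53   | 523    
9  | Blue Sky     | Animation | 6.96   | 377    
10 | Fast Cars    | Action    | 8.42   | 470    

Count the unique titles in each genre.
SELECT genre, COUNT(DISTINCT title)
FROM movies
GROUP BY genre

Result:
  Action: 2 distinct
  Animation: 1 distinct
  Comedy: 2 distinct
  Horror: 1 distinct
  SciFi: 1 distinct
  Thriller: 1 distinct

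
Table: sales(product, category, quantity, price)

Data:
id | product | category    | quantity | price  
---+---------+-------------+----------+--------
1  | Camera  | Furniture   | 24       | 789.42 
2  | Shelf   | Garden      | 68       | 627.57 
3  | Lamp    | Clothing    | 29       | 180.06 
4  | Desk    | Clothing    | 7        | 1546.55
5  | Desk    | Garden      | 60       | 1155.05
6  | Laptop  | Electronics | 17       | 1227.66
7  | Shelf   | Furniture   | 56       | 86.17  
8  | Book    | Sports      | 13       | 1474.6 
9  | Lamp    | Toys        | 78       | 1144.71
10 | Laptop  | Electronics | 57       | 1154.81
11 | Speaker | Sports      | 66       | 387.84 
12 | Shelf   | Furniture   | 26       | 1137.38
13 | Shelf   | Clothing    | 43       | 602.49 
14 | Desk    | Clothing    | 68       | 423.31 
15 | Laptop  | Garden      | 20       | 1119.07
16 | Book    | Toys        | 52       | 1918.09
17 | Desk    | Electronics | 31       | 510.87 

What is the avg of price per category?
SELECT category, AVG(price) as result
FROM sales
GROUP BY category

Result:
  Clothing: 688.10
  Electronics: 964.45
  Furniture: 670.99
  Garden: 967.23
  Sports: 931.22
  Toys: 1531.40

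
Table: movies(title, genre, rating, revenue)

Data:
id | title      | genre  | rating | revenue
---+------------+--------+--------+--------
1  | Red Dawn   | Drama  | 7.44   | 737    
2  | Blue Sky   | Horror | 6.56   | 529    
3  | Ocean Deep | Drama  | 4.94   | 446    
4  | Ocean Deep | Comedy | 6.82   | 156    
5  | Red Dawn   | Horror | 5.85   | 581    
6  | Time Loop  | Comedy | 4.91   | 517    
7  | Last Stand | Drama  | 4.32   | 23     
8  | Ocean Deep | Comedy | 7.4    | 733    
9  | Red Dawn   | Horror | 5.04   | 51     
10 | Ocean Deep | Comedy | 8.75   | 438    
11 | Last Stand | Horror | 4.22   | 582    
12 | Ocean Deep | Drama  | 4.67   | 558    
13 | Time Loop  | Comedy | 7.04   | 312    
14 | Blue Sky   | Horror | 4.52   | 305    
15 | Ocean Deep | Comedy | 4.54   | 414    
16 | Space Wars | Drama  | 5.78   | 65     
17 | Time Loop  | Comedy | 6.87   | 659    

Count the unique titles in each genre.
SELECT genre, COUNT(DISTINCT title)
FROM movies
GROUP BY genre

Result:
  Comedy: 2 distinct
  Drama: 4 distinct
  Horror: 3 distinct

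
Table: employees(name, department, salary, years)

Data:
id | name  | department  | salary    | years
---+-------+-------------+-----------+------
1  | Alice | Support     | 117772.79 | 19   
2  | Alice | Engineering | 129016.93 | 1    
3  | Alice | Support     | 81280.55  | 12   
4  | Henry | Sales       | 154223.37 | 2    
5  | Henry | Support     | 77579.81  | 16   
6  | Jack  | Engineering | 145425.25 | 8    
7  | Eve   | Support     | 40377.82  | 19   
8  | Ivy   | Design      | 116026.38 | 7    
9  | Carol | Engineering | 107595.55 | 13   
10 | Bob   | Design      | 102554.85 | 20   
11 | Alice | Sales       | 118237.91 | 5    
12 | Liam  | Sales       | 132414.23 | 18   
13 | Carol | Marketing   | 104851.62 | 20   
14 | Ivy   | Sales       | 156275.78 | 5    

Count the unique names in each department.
SELECT department, COUNT(DISTINCT name)
FROM employees
GROUP BY department

Result:
  Design: 2 distinct
  Engineering: 3 distinct
  Marketing: 1 distinct
  Sales: 4 distinct
  Support: 3 distinct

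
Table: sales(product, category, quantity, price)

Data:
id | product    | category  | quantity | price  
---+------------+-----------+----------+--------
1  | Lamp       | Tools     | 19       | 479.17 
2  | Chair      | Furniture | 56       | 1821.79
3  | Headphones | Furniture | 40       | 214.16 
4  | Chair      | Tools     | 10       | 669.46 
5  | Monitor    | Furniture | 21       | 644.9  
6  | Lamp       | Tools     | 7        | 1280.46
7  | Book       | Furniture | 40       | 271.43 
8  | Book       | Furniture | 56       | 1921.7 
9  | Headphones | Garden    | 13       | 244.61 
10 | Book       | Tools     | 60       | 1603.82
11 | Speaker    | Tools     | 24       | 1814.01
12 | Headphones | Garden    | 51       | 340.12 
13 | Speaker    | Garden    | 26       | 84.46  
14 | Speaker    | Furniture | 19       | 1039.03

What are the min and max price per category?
SELECT category, MIN(price), MAX(price)
FROM sales
GROUP BY category

Result:
  Furniture: min=214.16, max=1921.70
  Garden: min=84.46, max=340.12
  Tools: min=479.17, max=1814.01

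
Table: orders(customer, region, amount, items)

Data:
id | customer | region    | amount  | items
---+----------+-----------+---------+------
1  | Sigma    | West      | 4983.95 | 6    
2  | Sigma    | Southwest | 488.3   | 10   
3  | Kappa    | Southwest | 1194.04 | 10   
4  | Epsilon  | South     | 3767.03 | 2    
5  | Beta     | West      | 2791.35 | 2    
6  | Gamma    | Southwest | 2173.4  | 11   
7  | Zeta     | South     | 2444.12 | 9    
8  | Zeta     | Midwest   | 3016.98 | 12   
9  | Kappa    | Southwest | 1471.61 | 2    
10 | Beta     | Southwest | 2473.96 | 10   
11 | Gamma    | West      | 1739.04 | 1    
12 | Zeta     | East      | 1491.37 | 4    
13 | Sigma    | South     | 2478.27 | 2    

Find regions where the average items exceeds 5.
SELECT region, AVG(items)
FROM orders
GROUP BY region
HAVING AVG(items) > 5

Result:
  Midwest: avg=12.00
  Southwest: avg=8.60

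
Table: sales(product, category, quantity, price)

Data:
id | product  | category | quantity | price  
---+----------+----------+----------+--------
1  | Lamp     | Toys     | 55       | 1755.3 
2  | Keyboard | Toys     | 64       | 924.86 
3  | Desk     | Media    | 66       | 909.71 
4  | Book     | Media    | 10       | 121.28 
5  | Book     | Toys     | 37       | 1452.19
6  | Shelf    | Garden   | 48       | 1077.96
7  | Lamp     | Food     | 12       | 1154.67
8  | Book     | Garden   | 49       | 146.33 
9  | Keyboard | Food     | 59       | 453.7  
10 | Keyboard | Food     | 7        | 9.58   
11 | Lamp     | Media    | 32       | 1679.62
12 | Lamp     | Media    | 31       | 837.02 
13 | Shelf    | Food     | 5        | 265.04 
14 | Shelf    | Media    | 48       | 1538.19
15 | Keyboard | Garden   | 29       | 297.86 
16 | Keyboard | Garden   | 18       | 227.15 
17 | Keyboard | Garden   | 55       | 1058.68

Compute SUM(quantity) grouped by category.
SELECT category, SUM(quantity) as result
FROM sales
GROUP BY category

Result:
  Food: 83
  Garden: 199
  Media: 187
  Toys: 156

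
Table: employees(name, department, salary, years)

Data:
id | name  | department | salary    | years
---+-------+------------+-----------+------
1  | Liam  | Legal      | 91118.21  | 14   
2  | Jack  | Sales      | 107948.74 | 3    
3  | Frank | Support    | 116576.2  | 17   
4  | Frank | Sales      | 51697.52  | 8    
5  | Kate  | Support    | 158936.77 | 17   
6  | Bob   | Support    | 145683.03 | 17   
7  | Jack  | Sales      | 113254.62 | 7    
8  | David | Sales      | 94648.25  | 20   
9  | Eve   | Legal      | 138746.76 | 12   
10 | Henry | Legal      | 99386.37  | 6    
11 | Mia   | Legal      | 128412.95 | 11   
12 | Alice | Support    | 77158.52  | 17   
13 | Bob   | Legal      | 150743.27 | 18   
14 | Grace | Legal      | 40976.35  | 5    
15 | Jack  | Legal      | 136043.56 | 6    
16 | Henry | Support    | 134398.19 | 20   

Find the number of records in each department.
SELECT department, COUNT(*) as count
FROM employees
GROUP BY department

Result:
  Legal: 7
  Sales: 4
  Support: 5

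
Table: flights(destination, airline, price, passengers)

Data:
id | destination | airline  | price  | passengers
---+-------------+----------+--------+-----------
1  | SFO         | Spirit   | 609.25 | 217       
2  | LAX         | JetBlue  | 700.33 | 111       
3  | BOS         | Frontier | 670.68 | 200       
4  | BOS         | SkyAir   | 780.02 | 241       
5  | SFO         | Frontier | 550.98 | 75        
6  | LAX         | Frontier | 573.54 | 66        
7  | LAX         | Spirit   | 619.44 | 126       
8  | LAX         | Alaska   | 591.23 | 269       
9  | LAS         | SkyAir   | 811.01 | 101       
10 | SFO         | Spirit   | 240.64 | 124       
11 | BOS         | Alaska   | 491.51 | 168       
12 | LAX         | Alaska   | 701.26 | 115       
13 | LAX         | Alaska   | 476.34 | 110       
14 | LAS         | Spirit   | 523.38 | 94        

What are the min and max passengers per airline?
SELECT airline, MIN(passengers), MAX(passengers)
FROM flights
GROUP BY airline

Result:
  Alaska: min=110, max=269
  Frontier: min=66, max=200
  JetBlue: min=111, max=111
  SkyAir: min=101, max=241
  Spirit: min=94, max=217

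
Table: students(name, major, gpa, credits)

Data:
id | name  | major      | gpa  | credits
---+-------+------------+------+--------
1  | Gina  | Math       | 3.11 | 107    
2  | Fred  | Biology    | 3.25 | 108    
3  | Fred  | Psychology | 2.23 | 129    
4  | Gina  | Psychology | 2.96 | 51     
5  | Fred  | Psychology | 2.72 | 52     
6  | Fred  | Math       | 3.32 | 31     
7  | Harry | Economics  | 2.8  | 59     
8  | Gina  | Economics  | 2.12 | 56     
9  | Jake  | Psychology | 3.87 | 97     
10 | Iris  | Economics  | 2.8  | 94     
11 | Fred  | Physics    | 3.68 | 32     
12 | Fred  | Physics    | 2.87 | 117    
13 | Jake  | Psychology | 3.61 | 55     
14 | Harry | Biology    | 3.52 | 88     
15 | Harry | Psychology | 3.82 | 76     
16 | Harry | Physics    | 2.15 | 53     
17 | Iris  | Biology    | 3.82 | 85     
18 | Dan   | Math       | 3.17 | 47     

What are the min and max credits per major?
SELECT major, MIN(credits), MAX(credits)
FROM students
GROUP BY major

Result:
  Biology: min=85, max=108
  Economics: min=56, max=94
  Math: min=31, max=107
  Physics: min=32, max=117
  Psychology: min=51, max=129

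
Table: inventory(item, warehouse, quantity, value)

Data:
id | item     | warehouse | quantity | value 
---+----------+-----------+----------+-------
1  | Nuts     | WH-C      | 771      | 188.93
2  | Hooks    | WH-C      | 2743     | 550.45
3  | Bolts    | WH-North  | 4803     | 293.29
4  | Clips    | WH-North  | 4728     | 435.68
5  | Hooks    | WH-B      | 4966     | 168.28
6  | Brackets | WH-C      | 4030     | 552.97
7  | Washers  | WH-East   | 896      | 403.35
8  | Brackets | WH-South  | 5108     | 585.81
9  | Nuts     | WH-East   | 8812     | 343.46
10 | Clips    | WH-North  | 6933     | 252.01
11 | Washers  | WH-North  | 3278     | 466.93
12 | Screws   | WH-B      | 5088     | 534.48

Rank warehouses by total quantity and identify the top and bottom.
SELECT warehouse, SUM(quantity)
FROM inventory
GROUP BY warehouse
ORDER BY SUM(quantity)

All groups:
  WH-South: 5108
  WH-C: 7544
  WH-East: 9708
  WH-B: 10054
  WH-North: 19742

Highest: WH-North (19742)
Lowest: WH-South (5108)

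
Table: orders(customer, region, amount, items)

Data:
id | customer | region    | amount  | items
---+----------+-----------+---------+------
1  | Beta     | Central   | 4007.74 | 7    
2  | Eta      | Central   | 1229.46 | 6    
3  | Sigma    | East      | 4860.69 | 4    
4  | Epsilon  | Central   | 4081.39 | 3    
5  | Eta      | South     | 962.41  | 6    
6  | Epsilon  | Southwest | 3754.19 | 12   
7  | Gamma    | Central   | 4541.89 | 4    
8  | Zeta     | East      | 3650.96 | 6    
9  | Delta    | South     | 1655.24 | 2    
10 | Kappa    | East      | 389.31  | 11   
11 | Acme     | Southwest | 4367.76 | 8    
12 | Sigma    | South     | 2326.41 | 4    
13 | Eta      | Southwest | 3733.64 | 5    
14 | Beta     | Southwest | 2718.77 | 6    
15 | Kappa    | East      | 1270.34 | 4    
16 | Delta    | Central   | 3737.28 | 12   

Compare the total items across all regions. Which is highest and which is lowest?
SELECT region, SUM(items)
FROM orders
GROUP BY region
ORDER BY SUM(items)

All groups:
  South: 12
  East: 25
  Southwest: 31
  Central: 32

Highest: Central (32)
Lowest: South (12)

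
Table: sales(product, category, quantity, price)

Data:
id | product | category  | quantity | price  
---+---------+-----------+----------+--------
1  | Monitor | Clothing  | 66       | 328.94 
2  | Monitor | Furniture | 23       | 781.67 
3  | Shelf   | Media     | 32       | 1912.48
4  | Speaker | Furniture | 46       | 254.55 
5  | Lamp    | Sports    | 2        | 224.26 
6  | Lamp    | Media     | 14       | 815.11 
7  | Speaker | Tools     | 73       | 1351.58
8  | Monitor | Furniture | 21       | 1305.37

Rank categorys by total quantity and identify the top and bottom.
SELECT category, SUM(quantity)
FROM sales
GROUP BY category
ORDER BY SUM(quantity)

All groups:
  Sports: 2
  Media: 46
  Clothing: 66
  Tools: 73
  Furniture: 90

Highest: Furniture (90)
Lowest: Sports (2)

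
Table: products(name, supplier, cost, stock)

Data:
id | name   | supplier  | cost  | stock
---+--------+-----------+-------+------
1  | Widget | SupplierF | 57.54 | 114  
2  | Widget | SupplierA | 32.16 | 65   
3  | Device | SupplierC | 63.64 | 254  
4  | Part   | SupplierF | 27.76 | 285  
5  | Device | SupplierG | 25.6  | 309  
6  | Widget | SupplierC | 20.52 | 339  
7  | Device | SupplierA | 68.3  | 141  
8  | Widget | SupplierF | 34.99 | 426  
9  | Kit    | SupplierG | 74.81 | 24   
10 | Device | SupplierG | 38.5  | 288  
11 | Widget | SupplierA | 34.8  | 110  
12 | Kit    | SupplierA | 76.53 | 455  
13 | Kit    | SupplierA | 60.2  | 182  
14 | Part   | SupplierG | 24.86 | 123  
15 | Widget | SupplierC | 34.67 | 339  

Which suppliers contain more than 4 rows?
SELECT supplier, COUNT(*) as cnt
FROM products
GROUP BY supplier
HAVING COUNT(*) > 4

Result:
  SupplierA: 5

Note: HAVING filters groups after aggregation, WHERE filters rows before.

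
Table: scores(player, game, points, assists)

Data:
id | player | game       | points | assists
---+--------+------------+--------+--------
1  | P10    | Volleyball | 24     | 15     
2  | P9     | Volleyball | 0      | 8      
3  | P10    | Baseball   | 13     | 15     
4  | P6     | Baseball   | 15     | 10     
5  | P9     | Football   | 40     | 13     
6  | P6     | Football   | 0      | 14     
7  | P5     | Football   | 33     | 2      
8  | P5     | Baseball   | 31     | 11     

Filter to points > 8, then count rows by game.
SELECT game, COUNT(*)
FROM scores
WHERE points > 8
GROUP BY game

Note: WHERE filters rows before grouping.

Result:
  Baseball: 3
  Football: 2
  Volleyball: 1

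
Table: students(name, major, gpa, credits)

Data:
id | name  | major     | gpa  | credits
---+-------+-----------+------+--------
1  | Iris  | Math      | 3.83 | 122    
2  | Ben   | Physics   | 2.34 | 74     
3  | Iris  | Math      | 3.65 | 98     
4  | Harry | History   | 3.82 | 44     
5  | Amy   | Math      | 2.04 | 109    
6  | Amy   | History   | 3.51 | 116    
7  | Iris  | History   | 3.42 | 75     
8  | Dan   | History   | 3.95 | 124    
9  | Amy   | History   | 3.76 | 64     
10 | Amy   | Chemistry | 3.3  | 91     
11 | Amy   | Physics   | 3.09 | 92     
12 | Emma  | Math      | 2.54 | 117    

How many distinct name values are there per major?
SELECT major, COUNT(DISTINCT name)
FROM students
GROUP BY major

Result:
  Chemistry: 1 distinct
  History: 4 distinct
  Math: 3 distinct
  Physics: 2 distinct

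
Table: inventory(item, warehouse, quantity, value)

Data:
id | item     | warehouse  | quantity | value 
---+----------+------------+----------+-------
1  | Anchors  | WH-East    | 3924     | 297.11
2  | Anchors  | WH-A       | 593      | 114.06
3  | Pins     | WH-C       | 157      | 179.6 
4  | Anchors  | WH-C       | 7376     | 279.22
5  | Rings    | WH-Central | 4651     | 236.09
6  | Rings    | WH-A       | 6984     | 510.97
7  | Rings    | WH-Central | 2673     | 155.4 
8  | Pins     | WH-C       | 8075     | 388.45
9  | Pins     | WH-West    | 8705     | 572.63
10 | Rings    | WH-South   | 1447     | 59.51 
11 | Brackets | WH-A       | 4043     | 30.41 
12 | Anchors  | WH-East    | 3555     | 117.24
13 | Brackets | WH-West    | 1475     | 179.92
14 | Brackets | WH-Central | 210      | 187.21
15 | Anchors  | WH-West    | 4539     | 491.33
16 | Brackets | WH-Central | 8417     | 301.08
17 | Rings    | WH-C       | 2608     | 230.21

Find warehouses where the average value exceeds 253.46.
SELECT warehouse, AVG(value)
FROM inventory
GROUP BY warehouse
HAVING AVG(value) > 253.46

Result:
  WH-C: avg=269.37
  WH-West: avg=414.63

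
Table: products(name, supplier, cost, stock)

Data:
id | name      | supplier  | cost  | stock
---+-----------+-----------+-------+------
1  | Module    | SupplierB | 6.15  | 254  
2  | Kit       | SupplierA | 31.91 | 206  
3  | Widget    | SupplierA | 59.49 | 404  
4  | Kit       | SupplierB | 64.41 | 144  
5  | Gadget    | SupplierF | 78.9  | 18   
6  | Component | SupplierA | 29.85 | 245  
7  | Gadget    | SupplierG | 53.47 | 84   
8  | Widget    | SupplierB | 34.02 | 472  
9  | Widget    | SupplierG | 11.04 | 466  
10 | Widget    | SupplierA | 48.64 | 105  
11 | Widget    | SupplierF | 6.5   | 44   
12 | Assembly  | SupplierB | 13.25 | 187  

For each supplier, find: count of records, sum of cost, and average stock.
SELECT supplier,
       COUNT(*) as cnt,
       SUM(cost) as total_cost,
       AVG(stock) as avg_stock
FROM products
GROUP BY supplier

Result:
  SupplierA: 4 records, 169.89 total cost, 240.00 avg stock
  SupplierB: 4 records, 117.83 total cost, 264.25 avg stock
  SupplierF: 2 records, 85.40 total cost, 31.00 avg stock
  SupplierG: 2 records, 64.51 total cost, 275.00 avg stock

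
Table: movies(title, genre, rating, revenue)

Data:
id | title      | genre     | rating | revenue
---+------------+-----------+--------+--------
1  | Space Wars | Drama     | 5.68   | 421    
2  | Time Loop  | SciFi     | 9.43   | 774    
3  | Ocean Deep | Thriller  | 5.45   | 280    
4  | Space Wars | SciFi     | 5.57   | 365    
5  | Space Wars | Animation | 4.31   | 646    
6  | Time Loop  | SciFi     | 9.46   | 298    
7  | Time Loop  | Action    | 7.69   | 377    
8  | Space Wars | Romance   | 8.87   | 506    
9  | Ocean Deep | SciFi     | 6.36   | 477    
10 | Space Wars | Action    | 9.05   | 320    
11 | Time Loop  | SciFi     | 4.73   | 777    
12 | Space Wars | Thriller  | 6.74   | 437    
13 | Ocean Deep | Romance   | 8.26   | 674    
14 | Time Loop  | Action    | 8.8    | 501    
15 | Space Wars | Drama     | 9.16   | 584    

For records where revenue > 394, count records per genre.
SELECT genre, COUNT(*)
FROM movies
WHERE revenue > 394
GROUP BY genre

Note: WHERE filters rows before grouping.

Result:
  Action: 1
  Animation: 1
  Drama: 2
  Romance: 2
  SciFi: 3
  Thriller: 1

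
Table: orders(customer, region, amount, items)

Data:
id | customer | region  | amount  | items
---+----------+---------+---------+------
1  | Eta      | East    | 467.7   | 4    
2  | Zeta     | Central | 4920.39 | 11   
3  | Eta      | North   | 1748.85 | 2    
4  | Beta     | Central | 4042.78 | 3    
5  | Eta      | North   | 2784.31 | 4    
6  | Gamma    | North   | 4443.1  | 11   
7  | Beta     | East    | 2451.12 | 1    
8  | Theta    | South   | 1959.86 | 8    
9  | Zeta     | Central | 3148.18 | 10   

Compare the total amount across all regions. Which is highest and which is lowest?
SELECT region, SUM(amount)
FROM orders
GROUP BY region
ORDER BY SUM(amount)

All groups:
  South: 1959.86
  East: 2918.82
  North: 8976.26
  Central: 12111.35

Highest: Central (12111.35)
Lowest: South (1959.86)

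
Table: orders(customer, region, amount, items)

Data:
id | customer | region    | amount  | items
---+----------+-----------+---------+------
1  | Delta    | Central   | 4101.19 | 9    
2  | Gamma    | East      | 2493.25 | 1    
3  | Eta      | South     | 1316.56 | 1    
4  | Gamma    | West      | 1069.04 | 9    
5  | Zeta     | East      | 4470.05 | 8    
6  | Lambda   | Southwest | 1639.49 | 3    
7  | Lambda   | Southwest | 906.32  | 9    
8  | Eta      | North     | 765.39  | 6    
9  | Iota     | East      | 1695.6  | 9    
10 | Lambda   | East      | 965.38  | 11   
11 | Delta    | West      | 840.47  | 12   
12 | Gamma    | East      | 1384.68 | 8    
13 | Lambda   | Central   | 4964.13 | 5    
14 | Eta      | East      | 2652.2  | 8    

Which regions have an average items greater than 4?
SELECT region, AVG(items)
FROM orders
GROUP BY region
HAVING AVG(items) > 4

Result:
  Central: avg=7.00
  East: avg=7.50
  North: avg=6.00
  Southwest: avg=6.00
  West: avg=10.50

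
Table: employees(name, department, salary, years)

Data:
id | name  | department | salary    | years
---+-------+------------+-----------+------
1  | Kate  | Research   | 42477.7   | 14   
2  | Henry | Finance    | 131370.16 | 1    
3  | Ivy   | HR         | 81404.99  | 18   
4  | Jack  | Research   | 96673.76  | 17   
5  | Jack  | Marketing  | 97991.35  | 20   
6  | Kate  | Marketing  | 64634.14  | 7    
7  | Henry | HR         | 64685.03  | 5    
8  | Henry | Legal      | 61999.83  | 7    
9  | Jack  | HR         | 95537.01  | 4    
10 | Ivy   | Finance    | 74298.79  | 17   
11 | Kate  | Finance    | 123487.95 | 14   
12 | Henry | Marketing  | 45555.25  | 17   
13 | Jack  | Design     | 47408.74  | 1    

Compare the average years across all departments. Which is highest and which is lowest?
SELECT department, AVG(years)
FROM employees
GROUP BY department
ORDER BY AVG(years)

All groups:
  Design: 1.00
  Legal: 7.00
  HR: 9.00
  Finance: 10.67
  Marketing: 14.67
  Research: 15.50

Highest: Research (15.50)
Lowest: Design (1.00)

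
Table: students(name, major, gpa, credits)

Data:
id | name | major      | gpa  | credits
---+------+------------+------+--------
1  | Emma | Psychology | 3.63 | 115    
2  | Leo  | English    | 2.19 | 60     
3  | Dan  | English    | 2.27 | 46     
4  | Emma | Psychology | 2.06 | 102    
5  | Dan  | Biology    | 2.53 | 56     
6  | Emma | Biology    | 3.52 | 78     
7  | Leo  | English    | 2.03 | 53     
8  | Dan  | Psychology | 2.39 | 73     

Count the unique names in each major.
SELECT major, COUNT(DISTINCT name)
FROM students
GROUP BY major

Result:
  Biology: 2 distinct
  English: 2 distinct
  Psychology: 2 distinct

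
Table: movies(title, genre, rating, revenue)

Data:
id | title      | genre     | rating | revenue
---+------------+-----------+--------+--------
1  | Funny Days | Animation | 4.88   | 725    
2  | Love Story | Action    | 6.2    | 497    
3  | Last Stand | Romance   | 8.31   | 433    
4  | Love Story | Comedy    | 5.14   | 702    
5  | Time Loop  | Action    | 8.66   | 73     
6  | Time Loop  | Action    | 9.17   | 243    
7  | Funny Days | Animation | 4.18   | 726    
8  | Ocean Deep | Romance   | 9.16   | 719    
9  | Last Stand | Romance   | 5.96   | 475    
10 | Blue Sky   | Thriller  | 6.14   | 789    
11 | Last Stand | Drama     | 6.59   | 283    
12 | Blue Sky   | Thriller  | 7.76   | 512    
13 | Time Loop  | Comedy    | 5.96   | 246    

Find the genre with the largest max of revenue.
SELECT genre, MAX(revenue) as val
FROM movies
GROUP BY genre
ORDER BY val DESC
LIMIT 1

Result: Thriller with max(revenue) = 789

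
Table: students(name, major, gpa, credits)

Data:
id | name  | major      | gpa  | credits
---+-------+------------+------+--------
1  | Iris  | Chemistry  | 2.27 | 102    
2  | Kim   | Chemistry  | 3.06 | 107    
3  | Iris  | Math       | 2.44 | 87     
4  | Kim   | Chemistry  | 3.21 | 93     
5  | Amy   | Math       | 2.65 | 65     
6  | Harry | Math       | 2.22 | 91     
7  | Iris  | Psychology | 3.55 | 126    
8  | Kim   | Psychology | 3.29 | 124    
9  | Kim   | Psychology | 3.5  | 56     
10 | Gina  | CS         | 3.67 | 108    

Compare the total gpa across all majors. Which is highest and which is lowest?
SELECT major, SUM(gpa)
FROM students
GROUP BY major
ORDER BY SUM(gpa)

All groups:
  CS: 3.67
  Math: 7.31
  Chemistry: 8.54
  Psychology: 10.34

Highest: Psychology (10.34)
Lowest: CS (3.67)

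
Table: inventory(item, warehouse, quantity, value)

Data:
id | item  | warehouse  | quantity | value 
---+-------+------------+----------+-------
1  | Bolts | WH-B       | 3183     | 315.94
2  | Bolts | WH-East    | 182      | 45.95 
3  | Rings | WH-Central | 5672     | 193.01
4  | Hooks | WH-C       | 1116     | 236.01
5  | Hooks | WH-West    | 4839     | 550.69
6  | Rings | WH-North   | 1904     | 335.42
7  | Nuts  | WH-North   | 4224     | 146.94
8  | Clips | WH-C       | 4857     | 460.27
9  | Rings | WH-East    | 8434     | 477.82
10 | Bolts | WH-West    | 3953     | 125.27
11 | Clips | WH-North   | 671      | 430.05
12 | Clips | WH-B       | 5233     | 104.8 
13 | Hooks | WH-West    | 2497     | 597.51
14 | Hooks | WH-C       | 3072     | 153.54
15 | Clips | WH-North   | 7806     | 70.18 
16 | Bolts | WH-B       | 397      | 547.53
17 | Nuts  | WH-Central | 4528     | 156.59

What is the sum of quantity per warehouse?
SELECT warehouse, SUM(quantity) as result
FROM inventory
GROUP BY warehouse

Result:
  WH-B: 8813
  WH-C: 9045
  WH-Central: 10200
  WH-East: 8616
  WH-North: 14605
  WH-West: 11289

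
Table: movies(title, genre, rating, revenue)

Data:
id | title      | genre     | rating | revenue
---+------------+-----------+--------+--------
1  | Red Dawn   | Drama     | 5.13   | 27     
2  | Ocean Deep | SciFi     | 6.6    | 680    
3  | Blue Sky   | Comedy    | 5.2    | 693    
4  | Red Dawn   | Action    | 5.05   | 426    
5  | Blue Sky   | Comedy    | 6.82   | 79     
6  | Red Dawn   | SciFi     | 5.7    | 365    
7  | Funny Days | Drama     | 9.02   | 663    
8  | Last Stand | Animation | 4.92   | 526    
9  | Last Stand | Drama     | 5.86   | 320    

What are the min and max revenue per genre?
SELECT genre, MIN(revenue), MAX(revenue)
FROM movies
GROUP BY genre

Result:
  Action: min=426, max=426
  Animation: min=526, max=526
  Comedy: min=79, max=693
  Drama: min=27, max=663
  SciFi: min=365, max=680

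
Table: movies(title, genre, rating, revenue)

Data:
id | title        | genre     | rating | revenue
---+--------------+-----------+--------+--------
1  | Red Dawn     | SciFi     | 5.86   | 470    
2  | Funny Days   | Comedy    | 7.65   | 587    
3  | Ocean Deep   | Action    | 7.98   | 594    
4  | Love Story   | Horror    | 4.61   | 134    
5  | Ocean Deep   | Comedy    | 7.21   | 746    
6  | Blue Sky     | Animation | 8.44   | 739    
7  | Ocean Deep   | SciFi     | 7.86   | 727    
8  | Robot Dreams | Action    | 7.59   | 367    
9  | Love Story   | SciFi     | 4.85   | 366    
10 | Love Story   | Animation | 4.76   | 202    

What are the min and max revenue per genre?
SELECT genre, MIN(revenue), MAX(revenue)
FROM movies
GROUP BY genre

Result:
  Action: min=367, max=594
  Animation: min=202, max=739
  Comedy: min=587, max=746
  Horror: min=134, max=134
  SciFi: min=366, max=727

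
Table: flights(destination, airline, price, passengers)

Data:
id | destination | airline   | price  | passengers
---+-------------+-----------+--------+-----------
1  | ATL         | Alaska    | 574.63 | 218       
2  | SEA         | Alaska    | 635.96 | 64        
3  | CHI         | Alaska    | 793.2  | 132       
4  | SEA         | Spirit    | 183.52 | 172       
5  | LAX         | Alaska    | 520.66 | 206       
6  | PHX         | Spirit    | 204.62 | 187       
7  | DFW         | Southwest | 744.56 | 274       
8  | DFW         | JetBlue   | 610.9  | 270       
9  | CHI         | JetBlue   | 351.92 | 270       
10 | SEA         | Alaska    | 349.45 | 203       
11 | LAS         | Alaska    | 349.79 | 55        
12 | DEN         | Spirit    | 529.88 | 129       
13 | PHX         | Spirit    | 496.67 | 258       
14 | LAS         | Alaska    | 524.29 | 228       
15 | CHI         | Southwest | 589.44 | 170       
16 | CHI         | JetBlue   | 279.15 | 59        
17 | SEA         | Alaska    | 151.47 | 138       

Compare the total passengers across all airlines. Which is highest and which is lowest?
SELECT airline, SUM(passengers)
FROM flights
GROUP BY airline
ORDER BY SUM(passengers)

All groups:
  Southwest: 444
  JetBlue: 599
  Spirit: 746
  Alaska: 1244

Highest: Alaska (1244)
Lowest: Southwest (444)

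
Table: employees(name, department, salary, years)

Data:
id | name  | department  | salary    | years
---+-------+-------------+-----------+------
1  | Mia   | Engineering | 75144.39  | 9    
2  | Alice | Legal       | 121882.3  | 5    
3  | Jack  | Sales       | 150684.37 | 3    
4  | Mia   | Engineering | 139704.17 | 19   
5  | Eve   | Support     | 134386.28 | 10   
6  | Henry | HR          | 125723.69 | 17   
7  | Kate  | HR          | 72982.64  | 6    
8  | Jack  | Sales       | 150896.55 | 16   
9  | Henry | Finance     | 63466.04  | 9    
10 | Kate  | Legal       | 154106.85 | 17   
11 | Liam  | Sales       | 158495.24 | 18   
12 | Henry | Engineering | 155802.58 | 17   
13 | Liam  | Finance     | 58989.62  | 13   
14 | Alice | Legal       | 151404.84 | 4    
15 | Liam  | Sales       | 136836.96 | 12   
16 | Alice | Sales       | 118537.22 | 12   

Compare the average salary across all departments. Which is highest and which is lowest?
SELECT department, AVG(salary)
FROM employees
GROUP BY department
ORDER BY AVG(salary)

All groups:
  Finance: 61227.83
  HR: 99353.17
  Engineering: 123550.38
  Support: 134386.28
  Legal: 142464.66
  Sales: 143090.07

Highest: Sales (143090.07)
Lowest: Finance (61227.83)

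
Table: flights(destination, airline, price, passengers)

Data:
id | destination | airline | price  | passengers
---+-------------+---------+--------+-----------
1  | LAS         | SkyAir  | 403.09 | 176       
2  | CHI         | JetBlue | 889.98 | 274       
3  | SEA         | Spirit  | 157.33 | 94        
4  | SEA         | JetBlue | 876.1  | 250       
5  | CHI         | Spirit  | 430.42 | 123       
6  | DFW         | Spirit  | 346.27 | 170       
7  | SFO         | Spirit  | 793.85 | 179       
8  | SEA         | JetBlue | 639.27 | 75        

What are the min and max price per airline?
SELECT airline, MIN(price), MAX(price)
FROM flights
GROUP BY airline

Result:
  JetBlue: min=639.27, max=889.98
  SkyAir: min=403.09, max=403.09
  Spirit: min=157.33, max=793.85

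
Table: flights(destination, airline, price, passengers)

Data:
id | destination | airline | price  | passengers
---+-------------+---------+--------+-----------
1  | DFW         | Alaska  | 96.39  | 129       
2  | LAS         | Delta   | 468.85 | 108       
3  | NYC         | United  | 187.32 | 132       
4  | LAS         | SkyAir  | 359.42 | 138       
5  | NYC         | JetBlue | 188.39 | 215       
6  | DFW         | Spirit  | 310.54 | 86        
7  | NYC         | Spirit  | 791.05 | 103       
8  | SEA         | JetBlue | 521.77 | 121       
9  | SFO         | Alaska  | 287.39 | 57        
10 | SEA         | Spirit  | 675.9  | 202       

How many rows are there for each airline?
SELECT airline, COUNT(*) as count
FROM flights
GROUP BY airline

Result:
  Alaska: 2
  Delta: 1
  JetBlue: 2
  SkyAir: 1
  Spirit: 3
  United: 1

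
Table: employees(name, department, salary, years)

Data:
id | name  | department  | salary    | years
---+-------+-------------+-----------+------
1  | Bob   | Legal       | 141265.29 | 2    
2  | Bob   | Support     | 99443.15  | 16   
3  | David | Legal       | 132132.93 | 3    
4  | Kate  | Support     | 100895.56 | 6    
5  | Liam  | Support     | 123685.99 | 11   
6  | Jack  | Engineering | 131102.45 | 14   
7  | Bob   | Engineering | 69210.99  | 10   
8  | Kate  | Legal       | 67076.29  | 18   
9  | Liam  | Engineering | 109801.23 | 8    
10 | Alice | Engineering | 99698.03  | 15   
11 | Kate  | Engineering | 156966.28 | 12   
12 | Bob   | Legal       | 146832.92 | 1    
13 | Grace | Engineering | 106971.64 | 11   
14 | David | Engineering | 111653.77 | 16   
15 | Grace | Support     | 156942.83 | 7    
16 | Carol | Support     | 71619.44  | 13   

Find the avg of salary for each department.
SELECT department, AVG(salary) as result
FROM employees
GROUP BY department

Result:
  Engineering: 112200.63
  Legal: 121826.86
  Support: 110517.39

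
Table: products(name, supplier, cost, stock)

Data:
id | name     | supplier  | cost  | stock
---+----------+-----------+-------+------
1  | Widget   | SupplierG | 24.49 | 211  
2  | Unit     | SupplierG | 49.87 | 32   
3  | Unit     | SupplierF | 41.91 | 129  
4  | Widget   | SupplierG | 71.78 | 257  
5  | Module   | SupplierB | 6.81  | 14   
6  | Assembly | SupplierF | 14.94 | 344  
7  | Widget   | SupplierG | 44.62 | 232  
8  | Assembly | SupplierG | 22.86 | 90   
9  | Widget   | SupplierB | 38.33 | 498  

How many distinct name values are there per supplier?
SELECT supplier, COUNT(DISTINCT name)
FROM products
GROUP BY supplier

Result:
  SupplierB: 2 distinct
  SupplierF: 2 distinct
  SupplierG: 3 distinct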